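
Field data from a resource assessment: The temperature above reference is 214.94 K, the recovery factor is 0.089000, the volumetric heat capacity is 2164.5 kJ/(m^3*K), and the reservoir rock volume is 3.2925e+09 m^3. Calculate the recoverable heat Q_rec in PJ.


Step 1: Q_s = Vr*rhoc*dT/1e12 = 3.2925e+09*2164.5*214.94/1e12 = 1531.795 PJ
Step 2: Q_rec = Q_s * RF = 1531.795 * 0.089 = 136.33 PJ
Q_rec = 136.33 PJ


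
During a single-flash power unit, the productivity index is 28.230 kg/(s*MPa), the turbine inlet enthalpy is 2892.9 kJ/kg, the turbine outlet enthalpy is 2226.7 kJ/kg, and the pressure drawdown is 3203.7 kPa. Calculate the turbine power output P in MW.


Step 1: mdot = PI * dP / 1000 = 28.23 * 3203.7 / 1000 = 90.44045 kg/s
Step 2: P = mdot*(h_in - h_out)/1000 = 90.44045*(2892.9 - 2226.7)/1000 = 60.251 MW
P = 60.251 MW


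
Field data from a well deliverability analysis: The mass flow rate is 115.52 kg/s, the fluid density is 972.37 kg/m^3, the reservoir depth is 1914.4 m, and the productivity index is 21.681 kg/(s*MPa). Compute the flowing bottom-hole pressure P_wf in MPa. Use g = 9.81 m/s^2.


Step 1: P_i = rho*g*h/1e6 = 972.37*9.81*1914.4/1e6 = 18.26137 MPa
Step 2: P_wf = P_i - mdot/PI = 18.26137 - 115.52/21.681 = 12.933 MPa
P_wf = 12.933 MPa


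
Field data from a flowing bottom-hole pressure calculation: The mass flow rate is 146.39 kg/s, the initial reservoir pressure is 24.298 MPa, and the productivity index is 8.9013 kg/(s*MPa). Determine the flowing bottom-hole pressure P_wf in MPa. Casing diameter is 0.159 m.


P_wf = P_i - mdot / PI
P_wf = 24.298 - 146.39 / 8.9013
P_wf = 7.8521 MPa


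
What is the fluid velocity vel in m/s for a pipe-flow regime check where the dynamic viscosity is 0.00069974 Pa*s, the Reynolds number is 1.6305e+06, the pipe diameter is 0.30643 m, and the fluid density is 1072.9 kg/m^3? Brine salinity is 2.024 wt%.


vel = Re * mu / (rho * D)
vel = 1.6305e+06 * 0.00069974 / (1072.9 * 0.30643)
vel = 3.4703 m/s


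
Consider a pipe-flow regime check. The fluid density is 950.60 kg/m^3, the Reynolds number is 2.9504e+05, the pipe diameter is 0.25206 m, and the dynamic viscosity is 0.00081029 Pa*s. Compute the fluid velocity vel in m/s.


vel = Re * mu / (rho * D)
vel = 2.9504e+05 * 0.00081029 / (950.60 * 0.25206)
vel = 0.99775 m/s


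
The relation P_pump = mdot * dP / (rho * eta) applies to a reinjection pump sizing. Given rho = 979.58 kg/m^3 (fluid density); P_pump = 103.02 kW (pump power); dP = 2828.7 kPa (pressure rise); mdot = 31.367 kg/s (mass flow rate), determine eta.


eta = mdot * dP / (rho * P_pump)
eta = 31.367 * 2828.7 / (979.58 * 103.02)
eta = 0.87922


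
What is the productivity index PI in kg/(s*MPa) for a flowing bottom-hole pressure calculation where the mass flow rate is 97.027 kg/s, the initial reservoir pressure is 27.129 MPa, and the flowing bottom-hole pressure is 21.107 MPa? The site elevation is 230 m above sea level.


PI = mdot / (P_i - P_wf)
PI = 97.027 / (27.129 - 21.107)
PI = 16.112 kg/(s*MPa)


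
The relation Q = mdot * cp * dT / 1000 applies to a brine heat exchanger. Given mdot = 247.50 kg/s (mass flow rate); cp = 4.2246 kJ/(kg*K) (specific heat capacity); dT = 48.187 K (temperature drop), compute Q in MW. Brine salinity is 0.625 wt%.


Q = mdot * cp * dT / 1000
Q = 247.50 * 4.2246 * 48.187 / 1000
Q = 50.384 MW


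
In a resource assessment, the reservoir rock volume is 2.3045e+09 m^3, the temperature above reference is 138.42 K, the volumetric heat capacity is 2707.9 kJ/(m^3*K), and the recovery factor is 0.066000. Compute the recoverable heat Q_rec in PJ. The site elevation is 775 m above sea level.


Step 1: Q_s = Vr*rhoc*dT/1e12 = 2.3045e+09*2707.9*138.42/1e12 = 863.7900 PJ
Step 2: Q_rec = Q_s * RF = 863.7900 * 0.066 = 57.010 PJ
Q_rec = 57.010 PJ


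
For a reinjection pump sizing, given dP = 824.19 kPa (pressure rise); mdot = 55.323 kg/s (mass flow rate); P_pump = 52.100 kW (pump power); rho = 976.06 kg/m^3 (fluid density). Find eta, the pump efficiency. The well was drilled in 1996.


eta = mdot * dP / (rho * P_pump)
eta = 55.323 * 824.19 / (976.06 * 52.100)
eta = 0.89664


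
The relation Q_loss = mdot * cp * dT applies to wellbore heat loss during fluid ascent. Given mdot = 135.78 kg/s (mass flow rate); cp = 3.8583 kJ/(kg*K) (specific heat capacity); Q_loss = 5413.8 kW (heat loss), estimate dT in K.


dT = Q_loss / (mdot * cp)
dT = 5413.8 / (135.78 * 3.8583)
dT = 10.334 K


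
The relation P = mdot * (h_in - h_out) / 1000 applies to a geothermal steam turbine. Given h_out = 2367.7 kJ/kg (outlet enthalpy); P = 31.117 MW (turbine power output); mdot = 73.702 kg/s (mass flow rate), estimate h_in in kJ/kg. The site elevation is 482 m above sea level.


h_in = h_out + P * 1000 / mdot
h_in = 2367.7 + 31.117 * 1000 / 73.702
h_in = 2789.9 kJ/kg


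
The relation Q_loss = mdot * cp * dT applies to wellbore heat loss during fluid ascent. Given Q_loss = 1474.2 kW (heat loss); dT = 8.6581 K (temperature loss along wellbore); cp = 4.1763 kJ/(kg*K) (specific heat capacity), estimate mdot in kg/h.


mdot = Q_loss / (cp * dT)
mdot = 1474.2 / (4.1763 * 8.6581)
mdot = 40.77013 kg/s
Convert: 40.77013 kg/s * 3600.0 = 1.4677e+05 kg/h
mdot = 1.4677e+05 kg/h


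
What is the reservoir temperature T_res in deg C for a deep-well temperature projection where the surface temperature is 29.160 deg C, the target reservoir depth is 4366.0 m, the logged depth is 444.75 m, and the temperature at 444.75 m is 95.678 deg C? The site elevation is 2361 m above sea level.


Step 1: grad = (T_d1 - T_surf)/d1 * 1000 = (95.678 - 29.16)/444.75 * 1000 = 149.5627 deg C/km
Step 2: T_res = T_surf + grad*d2/1000 = 29.16 + 149.5627*4366.0/1000 = 682.15 deg C
T_res = 682.15 deg C


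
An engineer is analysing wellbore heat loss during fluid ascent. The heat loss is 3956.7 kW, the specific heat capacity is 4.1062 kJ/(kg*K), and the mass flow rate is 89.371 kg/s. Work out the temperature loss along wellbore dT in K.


dT = Q_loss / (mdot * cp)
dT = 3956.7 / (89.371 * 4.1062)
dT = 10.782 K


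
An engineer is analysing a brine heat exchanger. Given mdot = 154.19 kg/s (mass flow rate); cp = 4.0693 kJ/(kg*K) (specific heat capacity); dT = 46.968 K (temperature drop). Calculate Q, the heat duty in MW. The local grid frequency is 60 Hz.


Q = mdot * cp * dT / 1000
Q = 154.19 * 4.0693 * 46.968 / 1000
Q = 29.470 MW


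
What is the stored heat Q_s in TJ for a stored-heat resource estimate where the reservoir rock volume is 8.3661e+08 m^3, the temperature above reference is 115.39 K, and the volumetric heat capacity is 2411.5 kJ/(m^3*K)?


Q_s = Vr * rhoc * dT / 1e12
Q_s = 8.3661e+08 * 2411.5 * 115.39 / 1e12
Q_s = 232.7976 PJ
Convert: 232.7976 PJ * 1000.0 = 2.3280e+05 TJ
Q_s = 2.3280e+05 TJ


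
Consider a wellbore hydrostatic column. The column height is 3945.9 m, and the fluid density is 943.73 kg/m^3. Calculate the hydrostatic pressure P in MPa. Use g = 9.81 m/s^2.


P = rho * g * h / 1e6
P = 943.73 * 9.81 * 3945.9 / 1e6
P = 36.531 MPa


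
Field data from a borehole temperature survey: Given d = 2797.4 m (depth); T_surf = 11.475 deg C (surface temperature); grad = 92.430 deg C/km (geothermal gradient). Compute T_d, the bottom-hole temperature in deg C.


T_d = T_surf + grad * d / 1000
T_d = 11.475 + 92.430 * 2797.4 / 1000
T_d = 270.04 deg C


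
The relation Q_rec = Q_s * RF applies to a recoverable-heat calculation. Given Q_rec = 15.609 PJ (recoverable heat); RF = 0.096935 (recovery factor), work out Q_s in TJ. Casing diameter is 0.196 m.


Q_s = Q_rec / RF
Q_s = 15.609 / 0.096935
Q_s = 161.0254 PJ
Convert: 161.0254 PJ * 1000.0 = 1.6103e+05 TJ
Q_s = 1.6103e+05 TJ


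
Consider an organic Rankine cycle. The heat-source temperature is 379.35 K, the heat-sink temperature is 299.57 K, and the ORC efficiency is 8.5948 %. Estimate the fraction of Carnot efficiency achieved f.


f = (eta_orc/100) / (1 - Tc/Th)
f = (8.5948/100) / (1 - 299.57/379.35)
f = 0.40868


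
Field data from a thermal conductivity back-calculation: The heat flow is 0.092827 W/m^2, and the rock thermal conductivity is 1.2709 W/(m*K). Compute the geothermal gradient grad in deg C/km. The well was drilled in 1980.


grad = q / k * 1000
grad = 0.092827 / 1.2709 * 1000
grad = 73.040 deg C/km


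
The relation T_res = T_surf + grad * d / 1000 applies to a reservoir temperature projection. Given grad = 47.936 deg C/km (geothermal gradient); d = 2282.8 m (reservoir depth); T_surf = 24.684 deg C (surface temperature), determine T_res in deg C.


T_res = T_surf + grad * d / 1000
T_res = 24.684 + 47.936 * 2282.8 / 1000
T_res = 134.11 deg C


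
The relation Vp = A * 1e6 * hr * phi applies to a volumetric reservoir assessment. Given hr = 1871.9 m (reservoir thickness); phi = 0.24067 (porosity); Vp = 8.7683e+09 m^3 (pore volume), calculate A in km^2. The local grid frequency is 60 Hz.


A = Vp / (1e6 * hr * phi)
A = 8.7683e+09 / (1e6 * 1871.9 * 0.24067)
A = 19.463 km^2


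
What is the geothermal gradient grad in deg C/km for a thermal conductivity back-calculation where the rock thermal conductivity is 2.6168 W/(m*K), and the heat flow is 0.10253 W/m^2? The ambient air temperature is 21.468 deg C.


grad = q / k * 1000
grad = 0.10253 / 2.6168 * 1000
grad = 39.181 deg C/km


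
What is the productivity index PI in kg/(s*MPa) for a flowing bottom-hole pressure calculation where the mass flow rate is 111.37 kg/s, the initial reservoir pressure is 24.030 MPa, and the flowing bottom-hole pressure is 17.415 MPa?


PI = mdot / (P_i - P_wf)
PI = 111.37 / (24.030 - 17.415)
PI = 16.836 kg/(s*MPa)


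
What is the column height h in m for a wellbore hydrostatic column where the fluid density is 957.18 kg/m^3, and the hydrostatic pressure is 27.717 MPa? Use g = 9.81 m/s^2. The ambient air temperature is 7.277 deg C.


h = P * 1e6 / (g * rho)
h = 27.717 * 1e6 / (9.81 * 957.18)
h = 2951.8 m


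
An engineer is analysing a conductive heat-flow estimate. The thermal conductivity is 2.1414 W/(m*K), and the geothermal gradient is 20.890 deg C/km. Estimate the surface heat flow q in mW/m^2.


q = k * grad / 1000
q = 2.1414 * 20.890 / 1000
q = 0.04473385 W/m^2
Convert: 0.04473385 W/m^2 * 1000.0 = 44.734 mW/m^2
q = 44.734 mW/m^2


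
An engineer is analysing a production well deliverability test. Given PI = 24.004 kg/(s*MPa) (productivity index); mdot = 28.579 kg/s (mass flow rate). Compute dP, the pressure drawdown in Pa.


dP = mdot * 1000 / PI
dP = 28.579 * 1000 / 24.004
dP = 1190.593 kPa
Convert: 1190.593 kPa * 1000.0 = 1.1906e+06 Pa
dP = 1.1906e+06 Pa


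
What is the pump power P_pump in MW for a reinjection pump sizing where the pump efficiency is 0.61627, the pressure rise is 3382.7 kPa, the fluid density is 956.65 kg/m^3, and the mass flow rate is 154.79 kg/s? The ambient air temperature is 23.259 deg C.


P_pump = mdot * dP / (rho * eta)
P_pump = 154.79 * 3382.7 / (956.65 * 0.61627)
P_pump = 888.1417 kW
Convert: 888.1417 kW * 0.001 = 0.88814 MW
P_pump = 0.88814 MW


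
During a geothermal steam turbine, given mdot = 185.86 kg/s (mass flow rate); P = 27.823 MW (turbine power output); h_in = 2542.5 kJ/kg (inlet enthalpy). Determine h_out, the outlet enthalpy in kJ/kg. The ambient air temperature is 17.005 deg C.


h_out = h_in - P * 1000 / mdot
h_out = 2542.5 - 27.823 * 1000 / 185.86
h_out = 2392.8 kJ/kg


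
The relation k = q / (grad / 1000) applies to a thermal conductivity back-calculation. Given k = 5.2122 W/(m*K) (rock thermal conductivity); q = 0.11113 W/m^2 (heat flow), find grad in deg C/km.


grad = q / k * 1000
grad = 0.11113 / 5.2122 * 1000
grad = 21.321 deg C/km


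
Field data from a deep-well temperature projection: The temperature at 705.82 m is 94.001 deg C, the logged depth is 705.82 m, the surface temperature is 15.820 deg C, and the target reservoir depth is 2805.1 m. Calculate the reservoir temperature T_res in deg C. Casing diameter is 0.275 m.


Step 1: grad = (T_d1 - T_surf)/d1 * 1000 = (94.001 - 15.82)/705.82 * 1000 = 110.7662 deg C/km
Step 2: T_res = T_surf + grad*d2/1000 = 15.82 + 110.7662*2805.1/1000 = 326.53 deg C
T_res = 326.53 deg C


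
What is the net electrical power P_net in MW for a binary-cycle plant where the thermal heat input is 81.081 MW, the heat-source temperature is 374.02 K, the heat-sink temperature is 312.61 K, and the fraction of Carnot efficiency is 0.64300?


Step 1: eta = (1 - Tc/Th)*f = (1 - 312.61/374.02)*0.643 = 0.1055736
Step 2: P_net = eta * Q_in = 0.1055736 * 81.081 = 8.5600 MW
P_net = 8.5600 MW


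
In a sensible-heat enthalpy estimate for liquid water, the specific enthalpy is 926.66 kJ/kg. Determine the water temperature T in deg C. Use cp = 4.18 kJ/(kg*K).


T = h / cp
T = 926.66 / 4.18
T = 221.69 deg C


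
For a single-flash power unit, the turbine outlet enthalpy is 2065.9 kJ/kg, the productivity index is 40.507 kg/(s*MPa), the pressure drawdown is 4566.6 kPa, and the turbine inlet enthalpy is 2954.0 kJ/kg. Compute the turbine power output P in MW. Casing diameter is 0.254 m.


Step 1: mdot = PI * dP / 1000 = 40.507 * 4566.6 / 1000 = 184.9793 kg/s
Step 2: P = mdot*(h_in - h_out)/1000 = 184.9793*(2954.0 - 2065.9)/1000 = 164.28 MW
P = 164.28 MW


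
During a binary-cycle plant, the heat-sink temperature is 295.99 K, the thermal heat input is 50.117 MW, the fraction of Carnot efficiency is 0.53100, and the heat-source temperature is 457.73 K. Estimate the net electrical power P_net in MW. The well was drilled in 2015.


Step 1: eta = (1 - Tc/Th)*f = (1 - 295.99/457.73)*0.531 = 0.1876301
Step 2: P_net = eta * Q_in = 0.1876301 * 50.117 = 9.4035 MW
P_net = 9.4035 MW


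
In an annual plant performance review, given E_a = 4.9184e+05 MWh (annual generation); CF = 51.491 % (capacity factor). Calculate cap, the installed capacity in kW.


cap = E_a / (CF/100 * 8760)
cap = 4.9184e+05 / (51.491/100 * 8760)
cap = 109.0406 MW
Convert: 109.0406 MW * 1000.0 = 1.0904e+05 kW
cap = 1.0904e+05 kW


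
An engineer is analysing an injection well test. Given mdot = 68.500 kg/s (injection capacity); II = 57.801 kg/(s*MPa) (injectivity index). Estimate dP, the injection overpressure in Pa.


dP = mdot * 1000 / II
dP = 68.500 * 1000 / 57.801
dP = 1185.101 kPa
Convert: 1185.101 kPa * 1000.0 = 1.1851e+06 Pa
dP = 1.1851e+06 Pa


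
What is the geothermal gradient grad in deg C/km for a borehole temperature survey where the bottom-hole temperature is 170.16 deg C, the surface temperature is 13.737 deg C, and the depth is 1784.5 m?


grad = (T_d - T_surf) / d * 1000
grad = (170.16 - 13.737) / 1784.5 * 1000
grad = 87.656 deg C/km


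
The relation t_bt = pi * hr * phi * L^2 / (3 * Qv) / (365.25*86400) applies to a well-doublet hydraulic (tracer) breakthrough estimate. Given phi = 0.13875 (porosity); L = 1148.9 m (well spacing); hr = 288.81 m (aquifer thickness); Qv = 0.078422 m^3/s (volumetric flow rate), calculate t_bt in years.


t_bt = pi * hr * phi * L^2 / (3 * Qv) / (365.25*86400)
t_bt = pi * 288.81 * 0.13875 * 1148.9^2 / (3 * 0.078422) / (365.25*86400)
t_bt = 22.382 years


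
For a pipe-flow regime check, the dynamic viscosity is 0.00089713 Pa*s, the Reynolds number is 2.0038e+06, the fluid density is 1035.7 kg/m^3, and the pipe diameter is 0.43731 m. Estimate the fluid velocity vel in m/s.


vel = Re * mu / (rho * D)
vel = 2.0038e+06 * 0.00089713 / (1035.7 * 0.43731)
vel = 3.9690 m/s


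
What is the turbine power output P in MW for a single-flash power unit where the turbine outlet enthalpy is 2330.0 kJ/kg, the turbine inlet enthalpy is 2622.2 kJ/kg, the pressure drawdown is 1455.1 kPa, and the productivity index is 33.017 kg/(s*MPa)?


Step 1: mdot = PI * dP / 1000 = 33.017 * 1455.1 / 1000 = 48.04304 kg/s
Step 2: P = mdot*(h_in - h_out)/1000 = 48.04304*(2622.2 - 2330.0)/1000 = 14.038 MW
P = 14.038 MW


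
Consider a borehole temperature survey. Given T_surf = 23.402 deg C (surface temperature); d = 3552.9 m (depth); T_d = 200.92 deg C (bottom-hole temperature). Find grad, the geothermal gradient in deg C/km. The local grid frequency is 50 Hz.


grad = (T_d - T_surf) / d * 1000
grad = (200.92 - 23.402) / 3552.9 * 1000
grad = 49.964 deg C/km


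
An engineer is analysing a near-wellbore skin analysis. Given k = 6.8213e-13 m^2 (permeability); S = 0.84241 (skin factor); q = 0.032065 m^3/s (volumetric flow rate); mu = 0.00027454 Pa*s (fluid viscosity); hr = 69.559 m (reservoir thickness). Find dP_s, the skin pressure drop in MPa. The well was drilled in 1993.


dP_s = S * q * mu / (2*pi*k*hr) / 1000
dP_s = 0.84241 * 0.032065 * 0.00027454 / (2*pi*6.8213e-13*69.559) / 1000
dP_s = 24.87483 kPa
Convert: 24.87483 kPa * 0.001 = 0.024875 MPa
dP_s = 0.024875 MPa


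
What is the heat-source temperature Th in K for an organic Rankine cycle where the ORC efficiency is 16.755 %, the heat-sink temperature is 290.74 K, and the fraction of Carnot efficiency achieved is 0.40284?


Th = Tc / (1 - (eta_orc/100)/f)
Th = 290.74 / (1 - (16.755/100)/0.40284)
Th = 497.78 K


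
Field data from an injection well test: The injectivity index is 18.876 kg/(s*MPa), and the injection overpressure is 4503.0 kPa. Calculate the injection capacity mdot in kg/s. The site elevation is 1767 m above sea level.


mdot = II * dP / 1000
mdot = 18.876 * 4503.0 / 1000
mdot = 84.999 kg/s


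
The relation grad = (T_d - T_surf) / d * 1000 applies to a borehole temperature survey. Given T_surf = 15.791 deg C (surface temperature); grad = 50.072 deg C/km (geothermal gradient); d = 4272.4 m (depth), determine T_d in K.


T_d = T_surf + grad * d / 1000
T_d = 15.791 + 50.072 * 4272.4 / 1000
T_d = 229.7186 deg C
Convert to K: 229.7186 + 273.15 = 502.87 K
T_d = 502.87 K


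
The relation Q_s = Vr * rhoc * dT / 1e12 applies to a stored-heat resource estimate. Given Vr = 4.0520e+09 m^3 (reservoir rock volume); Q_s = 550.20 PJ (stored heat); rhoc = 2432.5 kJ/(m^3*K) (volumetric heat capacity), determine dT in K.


dT = Q_s * 1e12 / (Vr * rhoc)
dT = 550.20 * 1e12 / (4.0520e+09 * 2432.5)
dT = 55.821 K


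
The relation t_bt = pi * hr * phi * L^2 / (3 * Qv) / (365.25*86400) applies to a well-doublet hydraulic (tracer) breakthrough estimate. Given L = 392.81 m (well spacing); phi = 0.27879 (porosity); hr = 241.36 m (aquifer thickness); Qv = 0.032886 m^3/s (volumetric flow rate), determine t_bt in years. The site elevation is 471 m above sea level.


t_bt = pi * hr * phi * L^2 / (3 * Qv) / (365.25*86400)
t_bt = pi * 241.36 * 0.27879 * 392.81^2 / (3 * 0.032886) / (365.25*86400)
t_bt = 10.477 years


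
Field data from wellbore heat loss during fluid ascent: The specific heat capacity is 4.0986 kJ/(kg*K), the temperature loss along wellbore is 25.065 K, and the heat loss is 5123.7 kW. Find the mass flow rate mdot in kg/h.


mdot = Q_loss / (cp * dT)
mdot = 5123.7 / (4.0986 * 25.065)
mdot = 49.87472 kg/s
Convert: 49.87472 kg/s * 3600.0 = 1.7955e+05 kg/h
mdot = 1.7955e+05 kg/h


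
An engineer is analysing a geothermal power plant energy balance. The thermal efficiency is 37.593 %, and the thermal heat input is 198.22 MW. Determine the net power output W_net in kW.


W_net = eta / 100 * Q_in
W_net = 37.593 / 100 * 198.22
W_net = 74.51684 MW
Convert: 74.51684 MW * 1000.0 = 74517 kW
W_net = 74517 kW


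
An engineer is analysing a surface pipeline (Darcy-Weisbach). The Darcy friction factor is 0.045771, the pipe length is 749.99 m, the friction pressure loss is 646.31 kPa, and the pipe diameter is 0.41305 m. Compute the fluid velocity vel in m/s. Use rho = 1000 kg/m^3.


vel = sqrt(dP*1000*2*D / (f*L*rho))
vel = sqrt(646.31*1000*2*0.41305 / (0.045771*749.99*1000))
vel = 3.9438 m/s


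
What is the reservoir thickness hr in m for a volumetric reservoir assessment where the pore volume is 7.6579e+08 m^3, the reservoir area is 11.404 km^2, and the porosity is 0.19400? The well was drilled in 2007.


hr = Vp / (A * 1e6 * phi)
hr = 7.6579e+08 / (11.404 * 1e6 * 0.19400)
hr = 346.14 m


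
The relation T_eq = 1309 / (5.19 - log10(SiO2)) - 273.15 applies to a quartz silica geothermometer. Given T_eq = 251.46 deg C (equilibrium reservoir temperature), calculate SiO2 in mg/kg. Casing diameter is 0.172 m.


SiO2 = 10^(5.19 - 1309/(T_eq + 273.15))
SiO2 = 10^(5.19 - 1309/(251.46 + 273.15))
SiO2 = 495.24 mg/kg


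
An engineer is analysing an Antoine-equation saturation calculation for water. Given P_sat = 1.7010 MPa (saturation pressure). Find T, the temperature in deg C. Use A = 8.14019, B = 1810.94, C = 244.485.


T = B / (A - log10(P_sat * 760 / 0.101325)) - C
T = 1810.94 / (8.14019 - log10(1.7010 * 760 / 0.101325)) - 244.485
T = 204.39 deg C


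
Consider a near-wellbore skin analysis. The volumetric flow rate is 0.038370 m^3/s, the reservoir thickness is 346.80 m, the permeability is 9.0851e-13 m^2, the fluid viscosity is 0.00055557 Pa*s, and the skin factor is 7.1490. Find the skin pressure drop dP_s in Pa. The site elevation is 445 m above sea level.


dP_s = S * q * mu / (2*pi*k*hr) / 1000
dP_s = 7.1490 * 0.038370 * 0.00055557 / (2*pi*9.0851e-13*346.80) / 1000
dP_s = 76.98165 kPa
Convert: 76.98165 kPa * 1000.0 = 76982 Pa
dP_s = 76982 Pa


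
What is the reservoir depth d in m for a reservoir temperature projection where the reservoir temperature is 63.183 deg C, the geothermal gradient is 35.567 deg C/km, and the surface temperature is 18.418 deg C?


d = (T_res - T_surf) / grad * 1000
d = (63.183 - 18.418) / 35.567 * 1000
d = 1258.6 m


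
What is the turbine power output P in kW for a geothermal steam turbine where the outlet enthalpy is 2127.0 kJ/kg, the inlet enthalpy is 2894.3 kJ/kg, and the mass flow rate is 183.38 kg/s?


P = mdot * (h_in - h_out) / 1000
P = 183.38 * (2894.3 - 2127.0) / 1000
P = 140.7075 MW
Convert: 140.7075 MW * 1000.0 = 1.4071e+05 kW
P = 1.4071e+05 kW


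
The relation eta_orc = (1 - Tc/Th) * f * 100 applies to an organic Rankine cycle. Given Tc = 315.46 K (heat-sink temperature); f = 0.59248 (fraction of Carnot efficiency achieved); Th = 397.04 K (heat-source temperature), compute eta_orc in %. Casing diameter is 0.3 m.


eta_orc = (1 - Tc/Th) * f * 100
eta_orc = (1 - 315.46/397.04) * 0.59248 * 100
eta_orc = 12.174 %


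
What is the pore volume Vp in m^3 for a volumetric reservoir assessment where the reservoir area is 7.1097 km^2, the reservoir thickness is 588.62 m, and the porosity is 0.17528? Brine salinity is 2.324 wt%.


Vp = A * 1e6 * hr * phi
Vp = 7.1097 * 1e6 * 588.62 * 0.17528
Vp = 7.3353e+08 m^3


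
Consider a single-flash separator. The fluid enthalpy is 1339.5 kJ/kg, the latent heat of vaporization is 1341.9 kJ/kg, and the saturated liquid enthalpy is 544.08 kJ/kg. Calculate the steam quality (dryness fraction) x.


x = (h - hf) / hfg
x = (1339.5 - 544.08) / 1341.9
x = 0.59276


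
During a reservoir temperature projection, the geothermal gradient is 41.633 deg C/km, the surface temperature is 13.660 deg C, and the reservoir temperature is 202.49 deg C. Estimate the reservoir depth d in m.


d = (T_res - T_surf) / grad * 1000
d = (202.49 - 13.660) / 41.633 * 1000
d = 4535.6 m


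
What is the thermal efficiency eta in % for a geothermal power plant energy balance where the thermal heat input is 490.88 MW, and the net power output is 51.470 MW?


eta = W_net / Q_in * 100
eta = 51.470 / 490.88 * 100
eta = 10.485 %


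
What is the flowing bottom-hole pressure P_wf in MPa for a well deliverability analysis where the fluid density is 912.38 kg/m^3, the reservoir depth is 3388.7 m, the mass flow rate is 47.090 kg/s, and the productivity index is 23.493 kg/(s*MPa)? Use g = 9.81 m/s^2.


Step 1: P_i = rho*g*h/1e6 = 912.38*9.81*3388.7/1e6 = 30.33038 MPa
Step 2: P_wf = P_i - mdot/PI = 30.33038 - 47.09/23.493 = 28.326 MPa
P_wf = 28.326 MPa


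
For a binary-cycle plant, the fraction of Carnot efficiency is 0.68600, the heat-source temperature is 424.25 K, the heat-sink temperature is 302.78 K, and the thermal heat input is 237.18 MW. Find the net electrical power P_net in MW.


Step 1: eta = (1 - Tc/Th)*f = (1 - 302.78/424.25)*0.686 = 0.1964135
Step 2: P_net = eta * Q_in = 0.1964135 * 237.18 = 46.585 MW
P_net = 46.585 MW


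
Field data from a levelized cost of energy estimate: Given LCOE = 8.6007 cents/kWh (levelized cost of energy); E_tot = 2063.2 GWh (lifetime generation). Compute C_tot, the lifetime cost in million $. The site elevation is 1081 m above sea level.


C_tot = LCOE / 100 * E_tot
C_tot = 8.6007 / 100 * 2063.2
C_tot = 177.45 million $


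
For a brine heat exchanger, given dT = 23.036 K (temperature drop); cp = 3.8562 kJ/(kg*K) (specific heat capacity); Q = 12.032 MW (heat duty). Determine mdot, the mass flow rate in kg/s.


mdot = Q * 1000 / (cp * dT)
mdot = 12.032 * 1000 / (3.8562 * 23.036)
mdot = 135.45 kg/s


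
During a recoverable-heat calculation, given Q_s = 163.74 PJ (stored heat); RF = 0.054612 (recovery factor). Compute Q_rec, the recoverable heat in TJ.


Q_rec = Q_s * RF
Q_rec = 163.74 * 0.054612
Q_rec = 8.942169 PJ
Convert: 8.942169 PJ * 1000.0 = 8942.2 TJ
Q_rec = 8942.2 TJ


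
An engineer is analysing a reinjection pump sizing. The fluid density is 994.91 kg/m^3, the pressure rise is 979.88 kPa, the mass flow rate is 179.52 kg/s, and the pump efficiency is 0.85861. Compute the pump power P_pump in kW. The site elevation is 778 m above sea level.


P_pump = mdot * dP / (rho * eta)
P_pump = 179.52 * 979.88 / (994.91 * 0.85861)
P_pump = 205.92 kW


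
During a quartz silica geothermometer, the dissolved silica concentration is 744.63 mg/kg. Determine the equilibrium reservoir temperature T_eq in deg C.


T_eq = 1309 / (5.19 - log10(SiO2)) - 273.15
T_eq = 1309 / (5.19 - log10(744.63)) - 273.15
T_eq = 291.55 deg C


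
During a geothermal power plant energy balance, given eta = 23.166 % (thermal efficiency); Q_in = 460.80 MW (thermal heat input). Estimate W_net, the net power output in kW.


W_net = eta / 100 * Q_in
W_net = 23.166 / 100 * 460.80
W_net = 106.7489 MW
Convert: 106.7489 MW * 1000.0 = 1.0675e+05 kW
W_net = 1.0675e+05 kW


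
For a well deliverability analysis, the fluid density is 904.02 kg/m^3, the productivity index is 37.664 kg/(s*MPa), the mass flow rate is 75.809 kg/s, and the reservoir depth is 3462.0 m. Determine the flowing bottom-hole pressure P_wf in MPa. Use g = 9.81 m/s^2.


Step 1: P_i = rho*g*h/1e6 = 904.02*9.81*3462.0/1e6 = 30.70253 MPa
Step 2: P_wf = P_i - mdot/PI = 30.70253 - 75.809/37.664 = 28.690 MPa
P_wf = 28.690 MPa


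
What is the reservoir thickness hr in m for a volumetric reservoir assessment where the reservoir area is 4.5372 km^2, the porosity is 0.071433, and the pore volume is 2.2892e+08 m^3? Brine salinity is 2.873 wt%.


hr = Vp / (A * 1e6 * phi)
hr = 2.2892e+08 / (4.5372 * 1e6 * 0.071433)
hr = 706.31 m


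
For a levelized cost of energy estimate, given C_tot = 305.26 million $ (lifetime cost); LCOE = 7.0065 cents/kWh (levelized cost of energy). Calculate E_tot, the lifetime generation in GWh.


E_tot = C_tot / LCOE * 100
E_tot = 305.26 / 7.0065 * 100
E_tot = 4356.8 GWh


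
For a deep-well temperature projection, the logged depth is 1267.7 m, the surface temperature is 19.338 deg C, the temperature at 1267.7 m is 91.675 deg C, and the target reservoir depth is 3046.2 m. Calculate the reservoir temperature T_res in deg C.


Step 1: grad = (T_d1 - T_surf)/d1 * 1000 = (91.675 - 19.338)/1267.7 * 1000 = 57.06161 deg C/km
Step 2: T_res = T_surf + grad*d2/1000 = 19.338 + 57.06161*3046.2/1000 = 193.16 deg C
T_res = 193.16 deg C


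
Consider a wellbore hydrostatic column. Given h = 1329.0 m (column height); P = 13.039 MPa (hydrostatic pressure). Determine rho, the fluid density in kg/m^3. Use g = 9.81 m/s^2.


rho = P * 1e6 / (g * h)
rho = 13.039 * 1e6 / (9.81 * 1329.0)
rho = 1000.1 kg/m^3


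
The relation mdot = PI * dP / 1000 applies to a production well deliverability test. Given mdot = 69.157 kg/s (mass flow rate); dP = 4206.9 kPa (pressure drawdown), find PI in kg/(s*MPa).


PI = mdot * 1000 / dP
PI = 69.157 * 1000 / 4206.9
PI = 16.439 kg/(s*MPa)


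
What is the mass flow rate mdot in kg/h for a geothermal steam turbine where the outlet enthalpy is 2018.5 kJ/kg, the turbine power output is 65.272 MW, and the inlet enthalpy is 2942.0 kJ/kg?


mdot = P * 1000 / (h_in - h_out)
mdot = 65.272 * 1000 / (2942.0 - 2018.5)
mdot = 70.67894 kg/s
Convert: 70.67894 kg/s * 3600.0 = 2.5444e+05 kg/h
mdot = 2.5444e+05 kg/h


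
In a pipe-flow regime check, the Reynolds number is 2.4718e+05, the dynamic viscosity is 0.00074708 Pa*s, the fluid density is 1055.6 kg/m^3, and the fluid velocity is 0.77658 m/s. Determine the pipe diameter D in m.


D = Re * mu / (rho * vel)
D = 2.4718e+05 * 0.00074708 / (1055.6 * 0.77658)
D = 0.22527 m


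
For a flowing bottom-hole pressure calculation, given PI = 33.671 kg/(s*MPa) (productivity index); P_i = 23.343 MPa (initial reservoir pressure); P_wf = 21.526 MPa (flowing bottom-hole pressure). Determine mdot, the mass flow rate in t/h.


mdot = (P_i - P_wf) * PI
mdot = (23.343 - 21.526) * 33.671
mdot = 61.18021 kg/s
Convert: 61.18021 kg/s * 3.6 = 220.25 t/h
mdot = 220.25 t/h


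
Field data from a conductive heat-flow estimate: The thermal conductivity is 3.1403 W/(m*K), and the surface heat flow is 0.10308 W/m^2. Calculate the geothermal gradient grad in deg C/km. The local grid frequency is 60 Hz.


grad = q * 1000 / k
grad = 0.10308 * 1000 / 3.1403
grad = 32.825 deg C/km


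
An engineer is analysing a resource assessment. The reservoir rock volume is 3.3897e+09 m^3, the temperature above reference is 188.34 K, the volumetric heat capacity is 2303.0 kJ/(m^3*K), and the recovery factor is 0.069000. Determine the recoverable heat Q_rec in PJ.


Step 1: Q_s = Vr*rhoc*dT/1e12 = 3.3897e+09*2303.0*188.34/1e12 = 1470.272 PJ
Step 2: Q_rec = Q_s * RF = 1470.272 * 0.069 = 101.45 PJ
Q_rec = 101.45 PJ


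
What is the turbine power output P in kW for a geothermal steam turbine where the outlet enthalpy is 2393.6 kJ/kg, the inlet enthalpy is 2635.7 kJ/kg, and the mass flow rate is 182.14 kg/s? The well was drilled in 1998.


P = mdot * (h_in - h_out) / 1000
P = 182.14 * (2635.7 - 2393.6) / 1000
P = 44.09609 MW
Convert: 44.09609 MW * 1000.0 = 44096 kW
P = 44096 kW


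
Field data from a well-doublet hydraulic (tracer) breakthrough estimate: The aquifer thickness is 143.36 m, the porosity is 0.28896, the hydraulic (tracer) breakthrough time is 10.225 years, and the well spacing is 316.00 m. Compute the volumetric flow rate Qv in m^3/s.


Qv = pi*hr*phi*L^2 / (3*t_bt*365.25*86400)
Qv = pi*143.36*0.28896*316.00^2 / (3*10.225*365.25*86400)
Qv = 0.013425 m^3/s


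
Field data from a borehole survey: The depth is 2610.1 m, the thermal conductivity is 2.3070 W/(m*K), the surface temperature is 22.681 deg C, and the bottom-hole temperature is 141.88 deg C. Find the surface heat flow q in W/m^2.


Step 1: grad = (T_d - T_surf)/d * 1000 = (141.88 - 22.681)/2610.1 * 1000 = 45.66837 deg C/km
Step 2: q = k * grad / 1000 = 2.307 * 45.66837 / 1000 = 0.10536 W/m^2
q = 0.10536 W/m^2


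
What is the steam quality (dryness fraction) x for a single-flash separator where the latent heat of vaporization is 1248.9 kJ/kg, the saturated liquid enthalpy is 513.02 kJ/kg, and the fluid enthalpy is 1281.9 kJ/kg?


x = (h - hf) / hfg
x = (1281.9 - 513.02) / 1248.9
x = 0.61565


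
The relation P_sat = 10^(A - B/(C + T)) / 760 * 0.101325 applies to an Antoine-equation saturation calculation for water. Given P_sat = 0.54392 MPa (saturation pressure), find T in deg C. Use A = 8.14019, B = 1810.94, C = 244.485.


T = B / (A - log10(P_sat * 760 / 0.101325)) - C
T = 1810.94 / (8.14019 - log10(0.54392 * 760 / 0.101325)) - 244.485
T = 155.32 deg C


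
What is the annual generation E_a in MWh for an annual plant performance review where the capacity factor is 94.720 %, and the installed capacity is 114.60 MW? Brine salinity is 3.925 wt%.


E_a = CF / 100 * cap * 8760
E_a = 94.720 / 100 * 114.60 * 8760
E_a = 9.5089e+05 MWh


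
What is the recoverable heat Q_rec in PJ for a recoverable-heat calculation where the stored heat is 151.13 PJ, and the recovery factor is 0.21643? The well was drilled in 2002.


Q_rec = Q_s * RF
Q_rec = 151.13 * 0.21643
Q_rec = 32.709 PJ


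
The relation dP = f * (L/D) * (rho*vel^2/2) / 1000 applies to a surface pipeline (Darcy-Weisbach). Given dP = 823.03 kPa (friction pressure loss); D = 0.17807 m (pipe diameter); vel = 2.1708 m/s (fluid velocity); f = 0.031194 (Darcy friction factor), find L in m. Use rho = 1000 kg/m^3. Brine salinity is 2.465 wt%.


L = dP*1000*D / (f*rho*vel^2/2)
L = 823.03*1000*0.17807 / (0.031194*1000*2.1708^2/2)
L = 1994.0 m


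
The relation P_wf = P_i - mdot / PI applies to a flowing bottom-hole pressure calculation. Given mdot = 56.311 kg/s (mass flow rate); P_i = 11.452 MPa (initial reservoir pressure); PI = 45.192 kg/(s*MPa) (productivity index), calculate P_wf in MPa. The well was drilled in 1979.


P_wf = P_i - mdot / PI
P_wf = 11.452 - 56.311 / 45.192
P_wf = 10.206 MPa


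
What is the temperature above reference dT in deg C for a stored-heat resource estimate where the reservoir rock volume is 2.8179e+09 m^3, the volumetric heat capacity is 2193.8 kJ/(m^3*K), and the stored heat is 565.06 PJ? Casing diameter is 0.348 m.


dT = Q_s * 1e12 / (Vr * rhoc)
dT = 565.06 * 1e12 / (2.8179e+09 * 2193.8)
dT = 91.40542 K
Convert (temperature difference, 1 K = 1 deg C): 91.40542 K = 91.40542 deg C
dT = 91.405 deg C


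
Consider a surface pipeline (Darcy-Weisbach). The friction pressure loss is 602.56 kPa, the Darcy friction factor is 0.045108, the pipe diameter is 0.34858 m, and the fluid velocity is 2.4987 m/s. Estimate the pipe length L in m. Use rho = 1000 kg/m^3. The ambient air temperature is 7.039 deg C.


L = dP*1000*D / (f*rho*vel^2/2)
L = 602.56*1000*0.34858 / (0.045108*1000*2.4987^2/2)
L = 1491.6 m


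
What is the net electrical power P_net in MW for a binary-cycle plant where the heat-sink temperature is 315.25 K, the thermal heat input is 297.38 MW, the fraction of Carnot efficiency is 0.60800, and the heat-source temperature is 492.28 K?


Step 1: eta = (1 - Tc/Th)*f = (1 - 315.25/492.28)*0.608 = 0.2186443
Step 2: P_net = eta * Q_in = 0.2186443 * 297.38 = 65.020 MW
P_net = 65.020 MW


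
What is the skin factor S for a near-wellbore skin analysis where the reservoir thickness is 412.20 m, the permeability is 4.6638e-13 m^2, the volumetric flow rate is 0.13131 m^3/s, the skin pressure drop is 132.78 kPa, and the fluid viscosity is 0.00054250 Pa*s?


S = dP_s * 1000 * 2*pi*k*hr / (q*mu)
S = 132.78 * 1000 * 2*pi*4.6638e-13*412.20 / (0.13131*0.00054250)
S = 2.2515


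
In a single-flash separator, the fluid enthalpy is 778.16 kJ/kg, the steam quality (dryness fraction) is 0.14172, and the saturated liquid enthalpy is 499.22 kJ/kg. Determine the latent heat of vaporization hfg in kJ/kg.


hfg = (h - hf) / x
hfg = (778.16 - 499.22) / 0.14172
hfg = 1968.2 kJ/kg


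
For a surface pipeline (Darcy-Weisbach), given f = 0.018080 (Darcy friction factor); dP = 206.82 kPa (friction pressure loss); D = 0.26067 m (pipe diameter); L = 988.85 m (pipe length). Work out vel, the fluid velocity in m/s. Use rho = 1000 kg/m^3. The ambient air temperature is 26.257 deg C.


vel = sqrt(dP*1000*2*D / (f*L*rho))
vel = sqrt(206.82*1000*2*0.26067 / (0.018080*988.85*1000))
vel = 2.4558 m/s


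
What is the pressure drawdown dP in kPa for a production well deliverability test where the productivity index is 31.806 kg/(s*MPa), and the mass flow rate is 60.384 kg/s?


dP = mdot * 1000 / PI
dP = 60.384 * 1000 / 31.806
dP = 1898.5 kPa


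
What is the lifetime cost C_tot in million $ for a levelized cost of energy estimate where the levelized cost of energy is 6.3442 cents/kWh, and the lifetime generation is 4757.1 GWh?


C_tot = LCOE / 100 * E_tot
C_tot = 6.3442 / 100 * 4757.1
C_tot = 301.80 million $


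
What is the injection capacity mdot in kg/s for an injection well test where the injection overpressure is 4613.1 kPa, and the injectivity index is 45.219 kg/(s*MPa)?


mdot = II * dP / 1000
mdot = 45.219 * 4613.1 / 1000
mdot = 208.60 kg/s


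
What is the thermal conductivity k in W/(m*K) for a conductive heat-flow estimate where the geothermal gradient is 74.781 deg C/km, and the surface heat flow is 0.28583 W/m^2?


k = q * 1000 / grad
k = 0.28583 * 1000 / 74.781
k = 3.8222 W/(m*K)


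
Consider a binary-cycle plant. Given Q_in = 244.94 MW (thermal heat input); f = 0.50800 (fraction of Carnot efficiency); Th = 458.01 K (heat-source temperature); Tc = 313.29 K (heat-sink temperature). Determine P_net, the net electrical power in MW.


Step 1: eta = (1 - Tc/Th)*f = (1 - 313.29/458.01)*0.508 = 0.1605156
Step 2: P_net = eta * Q_in = 0.1605156 * 244.94 = 39.317 MW
P_net = 39.317 MW


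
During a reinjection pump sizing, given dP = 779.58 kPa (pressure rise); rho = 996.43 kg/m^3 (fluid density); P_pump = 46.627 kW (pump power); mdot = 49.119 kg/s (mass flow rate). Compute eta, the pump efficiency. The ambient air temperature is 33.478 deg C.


eta = mdot * dP / (rho * P_pump)
eta = 49.119 * 779.58 / (996.43 * 46.627)
eta = 0.82419


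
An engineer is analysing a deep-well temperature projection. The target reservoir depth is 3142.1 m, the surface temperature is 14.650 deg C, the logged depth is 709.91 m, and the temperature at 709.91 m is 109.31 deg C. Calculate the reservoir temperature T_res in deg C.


Step 1: grad = (T_d1 - T_surf)/d1 * 1000 = (109.31 - 14.65)/709.91 * 1000 = 133.3408 deg C/km
Step 2: T_res = T_surf + grad*d2/1000 = 14.65 + 133.3408*3142.1/1000 = 433.62 deg C
T_res = 433.62 deg C


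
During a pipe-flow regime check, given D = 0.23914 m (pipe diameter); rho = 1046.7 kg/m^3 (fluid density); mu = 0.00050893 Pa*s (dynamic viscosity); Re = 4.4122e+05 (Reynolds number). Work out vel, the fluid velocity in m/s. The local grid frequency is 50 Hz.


vel = Re * mu / (rho * D)
vel = 4.4122e+05 * 0.00050893 / (1046.7 * 0.23914)
vel = 0.89710 m/s


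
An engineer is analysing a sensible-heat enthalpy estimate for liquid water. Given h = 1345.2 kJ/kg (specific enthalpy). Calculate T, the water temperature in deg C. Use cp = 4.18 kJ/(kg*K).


T = h / cp
T = 1345.2 / 4.18
T = 321.82 deg C


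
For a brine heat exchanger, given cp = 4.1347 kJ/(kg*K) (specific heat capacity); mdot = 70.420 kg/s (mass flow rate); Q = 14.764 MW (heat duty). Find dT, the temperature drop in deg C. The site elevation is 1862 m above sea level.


dT = Q * 1000 / (mdot * cp)
dT = 14.764 * 1000 / (70.420 * 4.1347)
dT = 50.70654 K
Convert (temperature difference, 1 K = 1 deg C): 50.70654 K = 50.70654 deg C
dT = 50.707 deg C


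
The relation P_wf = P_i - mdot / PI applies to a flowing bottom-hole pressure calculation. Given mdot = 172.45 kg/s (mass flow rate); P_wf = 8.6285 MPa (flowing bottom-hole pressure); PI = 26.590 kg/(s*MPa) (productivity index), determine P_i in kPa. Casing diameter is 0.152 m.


P_i = P_wf + mdot / PI
P_i = 8.6285 + 172.45 / 26.590
P_i = 15.11402 MPa
Convert: 15.11402 MPa * 1000.0 = 15114 kPa
P_i = 15114 kPa


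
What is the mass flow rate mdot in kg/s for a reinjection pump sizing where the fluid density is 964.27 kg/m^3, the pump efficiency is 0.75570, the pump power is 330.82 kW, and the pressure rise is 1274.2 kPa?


mdot = P_pump * rho * eta / dP
mdot = 330.82 * 964.27 * 0.75570 / 1274.2
mdot = 189.19 kg/s


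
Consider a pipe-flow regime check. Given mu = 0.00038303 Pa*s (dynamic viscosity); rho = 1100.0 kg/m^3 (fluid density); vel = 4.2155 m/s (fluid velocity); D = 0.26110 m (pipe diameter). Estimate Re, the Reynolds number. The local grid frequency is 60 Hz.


Re = rho * vel * D / mu
Re = 1100.0 * 4.2155 * 0.26110 / 0.00038303
Re = 3.1609e+06


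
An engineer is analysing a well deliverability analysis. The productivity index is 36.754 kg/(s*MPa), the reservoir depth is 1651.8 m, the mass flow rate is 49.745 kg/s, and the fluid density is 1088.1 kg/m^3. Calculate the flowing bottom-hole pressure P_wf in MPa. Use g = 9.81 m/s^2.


Step 1: P_i = rho*g*h/1e6 = 1088.1*9.81*1651.8/1e6 = 17.63174 MPa
Step 2: P_wf = P_i - mdot/PI = 17.63174 - 49.745/36.754 = 16.278 MPa
P_wf = 16.278 MPa
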